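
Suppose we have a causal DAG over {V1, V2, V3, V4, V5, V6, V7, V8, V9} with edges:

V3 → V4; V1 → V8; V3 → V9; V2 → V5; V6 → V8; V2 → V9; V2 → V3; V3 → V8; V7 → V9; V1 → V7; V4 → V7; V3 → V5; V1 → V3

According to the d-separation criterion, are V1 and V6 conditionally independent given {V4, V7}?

Yes

We examine all 6 paths between V1 and V6:
  1. V1 → V7 ← V4 ← V3 → V8 ← V6 — V7:collider[open]; V4:chain[blocks]; V3:fork[open]; V8:collider[blocks] ⇒ blocked
  2. V1 → V7 → V9 ← V3 → V8 ← V6 — V7:chain[blocks]; V9:collider[blocks]; V3:fork[open]; V8:collider[blocks] ⇒ blocked
  3. V1 → V7 → V9 ← V2 → V5 ← V3 → V8 ← V6 — V7:chain[blocks]; V9:collider[blocks]; V2:fork[open]; V5:collider[blocks]; V3:fork[open]; V8:collider[blocks] ⇒ blocked
  4. V1 → V7 → V9 ← V2 → V3 → V8 ← V6 — V7:chain[blocks]; V9:collider[blocks]; V2:fork[open]; V3:chain[open]; V8:collider[blocks] ⇒ blocked
  5. V1 → V8 ← V6 — V8:collider[blocks] ⇒ blocked
  6. V1 → V3 → V8 ← V6 — V3:chain[open]; V8:collider[blocks] ⇒ blocked
Since every path is blocked, d-separation holds.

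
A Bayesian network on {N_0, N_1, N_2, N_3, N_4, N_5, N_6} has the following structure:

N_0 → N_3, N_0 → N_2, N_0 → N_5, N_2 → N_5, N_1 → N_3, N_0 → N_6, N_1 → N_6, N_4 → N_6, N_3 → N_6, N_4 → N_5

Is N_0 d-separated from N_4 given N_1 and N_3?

There are 5 undirected paths between N_0 and N_4; checking each against the conditioning set {N_1, N_3}:
  1. N_0 → N_2 → N_5 ← N_4 — N_2:chain[open]; N_5:collider[blocks] ⇒ blocked
  2. N_0 → N_6 ← N_4 — N_6:collider[blocks] ⇒ blocked
  3. N_0 → N_3 → N_6 ← N_4 — N_3:chain[blocks]; N_6:collider[blocks] ⇒ blocked
  4. N_0 → N_3 ← N_1 → N_6 ← N_4 — N_3:collider[open]; N_1:fork[blocks]; N_6:collider[blocks] ⇒ blocked
  5. N_0 → N_5 ← N_4 — N_5:collider[blocks] ⇒ blocked
Every path is blocked, so N_0 and N_4 are d-separated given {N_1, N_3}.

Yes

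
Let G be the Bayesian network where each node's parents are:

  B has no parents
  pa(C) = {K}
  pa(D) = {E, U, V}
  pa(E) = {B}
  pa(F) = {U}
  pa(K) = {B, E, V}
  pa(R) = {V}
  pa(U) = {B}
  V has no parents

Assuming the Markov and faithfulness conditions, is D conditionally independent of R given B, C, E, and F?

No — D and R are not d-separated given {B, C, E, F}.

Enumerating the 5 paths from D to R and testing each for blocking by {B, C, E, F}:
  1. D ← U ← B → E → K ← V → R — U:chain[open]; B:fork[blocks]; E:chain[blocks]; K:collider[open]; V:fork[open] ⇒ blocked
  2. D ← U ← B → K ← V → R — U:chain[open]; B:fork[blocks]; K:collider[open]; V:fork[open] ⇒ blocked
  3. D ← E → K ← V → R — E:fork[blocks]; K:collider[open]; V:fork[open] ⇒ blocked
  4. D ← E ← B → K ← V → R — E:chain[blocks]; B:fork[blocks]; K:collider[open]; V:fork[open] ⇒ blocked
  5. D ← V → R — V:fork[open] ⇒ active
Because an active path exists, D and R are not d-separated.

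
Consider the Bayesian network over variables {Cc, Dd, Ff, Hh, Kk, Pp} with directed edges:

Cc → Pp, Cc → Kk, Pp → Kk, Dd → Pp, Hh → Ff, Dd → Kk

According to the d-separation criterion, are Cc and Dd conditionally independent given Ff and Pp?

There are 4 undirected paths between Cc and Dd; checking each against the conditioning set {Ff, Pp}:
  1. Cc → Pp ← Dd — Pp:collider[open] ⇒ active
  2. Cc → Pp → Kk ← Dd — Pp:chain[blocks]; Kk:collider[blocks] ⇒ blocked
  3. Cc → Kk ← Dd — Kk:collider[blocks] ⇒ blocked
  4. Cc → Kk ← Pp ← Dd — Kk:collider[blocks]; Pp:chain[blocks] ⇒ blocked
At least one path is unblocked, so d-separation fails.

No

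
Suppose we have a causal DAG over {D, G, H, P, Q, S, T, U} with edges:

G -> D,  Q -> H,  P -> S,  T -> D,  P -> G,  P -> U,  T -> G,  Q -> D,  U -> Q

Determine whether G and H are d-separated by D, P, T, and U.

We examine all 3 paths between G and H:
  1. G → D ← Q → H — D:collider[open]; Q:fork[open] ⇒ active
  2. G ← T → D ← Q → H — T:fork[blocks]; D:collider[open]; Q:fork[open] ⇒ blocked
  3. G ← P → U → Q → H — P:fork[blocks]; U:chain[blocks]; Q:chain[open] ⇒ blocked
Since the path G → D ← Q → H is active, G and H are not d-separated given {D, P, T, U}.

No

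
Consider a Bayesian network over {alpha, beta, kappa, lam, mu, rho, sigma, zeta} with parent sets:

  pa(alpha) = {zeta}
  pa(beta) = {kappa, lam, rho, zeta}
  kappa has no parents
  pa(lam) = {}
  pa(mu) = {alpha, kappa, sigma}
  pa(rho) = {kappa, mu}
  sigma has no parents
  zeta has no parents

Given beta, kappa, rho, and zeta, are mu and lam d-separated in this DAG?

Yes — mu and lam are d-separated given {beta, kappa, rho, zeta}.

We examine all 5 paths between mu and lam:
  1. mu ← alpha ← zeta → beta ← lam — alpha:chain[open]; zeta:fork[blocks]; beta:collider[open] ⇒ blocked
  2. mu ← kappa → beta ← lam — kappa:fork[blocks]; beta:collider[open] ⇒ blocked
  3. mu ← kappa → rho → beta ← lam — kappa:fork[blocks]; rho:chain[blocks]; beta:collider[open] ⇒ blocked
  4. mu → rho → beta ← lam — rho:chain[blocks]; beta:collider[open] ⇒ blocked
  5. mu → rho ← kappa → beta ← lam — rho:collider[open]; kappa:fork[blocks]; beta:collider[open] ⇒ blocked
Every path is blocked, so mu and lam are d-separated given {beta, kappa, rho, zeta}.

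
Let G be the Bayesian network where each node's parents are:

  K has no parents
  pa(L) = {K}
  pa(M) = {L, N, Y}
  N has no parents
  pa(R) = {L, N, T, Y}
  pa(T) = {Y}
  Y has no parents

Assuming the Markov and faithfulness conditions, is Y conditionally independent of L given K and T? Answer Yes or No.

Yes

6 paths connect Y and L; each must be blocked for d-separation to hold:
Path 1: Y → T → R ← N → M ← L
  T is a chain here and T is conditioned on, so the path is blocked at T.
Path 2: Y → T → R ← L
  T is a chain here and T is conditioned on, so the path is blocked at T.
Path 3: Y → R ← N → M ← L
  R is a collider here and neither R nor any of its descendants is conditioned on, so the collider stays closed — the path is blocked at R.
Path 4: Y → R ← L
  R is a collider here and neither R nor any of its descendants is conditioned on, so the collider stays closed — the path is blocked at R.
Path 5: Y → M ← N → R ← L
  M is a collider here and neither M nor any of its descendants is conditioned on, so the collider stays closed — the path is blocked at M.
Path 6: Y → M ← L
  M is a collider here and neither M nor any of its descendants is conditioned on, so the collider stays closed — the path is blocked at M.
Since every path is blocked, d-separation holds.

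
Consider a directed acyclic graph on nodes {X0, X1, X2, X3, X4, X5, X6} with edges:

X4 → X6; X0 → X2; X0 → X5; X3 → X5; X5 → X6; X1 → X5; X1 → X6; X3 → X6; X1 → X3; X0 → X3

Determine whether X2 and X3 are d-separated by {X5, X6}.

6 paths connect X2 and X3; each must be blocked for d-separation to hold:
  1. X2 ← X0 → X5 ← X1 → X6 ← X3 — X0:fork[open]; X5:collider[open]; X1:fork[open]; X6:collider[open] ⇒ active
  2. X2 ← X0 → X5 ← X1 → X3 — X0:fork[open]; X5:collider[open]; X1:fork[open] ⇒ active
  3. X2 ← X0 → X5 → X6 ← X1 → X3 — X0:fork[open]; X5:chain[blocks]; X6:collider[open]; X1:fork[open] ⇒ blocked
  4. X2 ← X0 → X5 → X6 ← X3 — X0:fork[open]; X5:chain[blocks]; X6:collider[open] ⇒ blocked
  5. X2 ← X0 → X5 ← X3 — X0:fork[open]; X5:collider[open] ⇒ active
  6. X2 ← X0 → X3 — X0:fork[open] ⇒ active
Since the path X2 ← X0 → X5 ← X1 → X6 ← X3 is active, X2 and X3 are not d-separated given {X5, X6}.

No — X2 and X3 are not d-separated given {X5, X6}.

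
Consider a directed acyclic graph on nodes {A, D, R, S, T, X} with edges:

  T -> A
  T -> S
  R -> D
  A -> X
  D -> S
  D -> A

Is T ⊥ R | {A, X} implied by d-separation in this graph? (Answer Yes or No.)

No

There are 2 undirected paths between T and R; checking each against the conditioning set {A, X}:
  1. T → A ← D ← R — A:collider[open]; D:chain[open] ⇒ active
  2. T → S ← D ← R — S:collider[blocks]; D:chain[open] ⇒ blocked
Because an active path exists, T and R are not d-separated.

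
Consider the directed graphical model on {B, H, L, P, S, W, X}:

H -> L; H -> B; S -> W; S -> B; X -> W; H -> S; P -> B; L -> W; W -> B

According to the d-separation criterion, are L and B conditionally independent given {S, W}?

No — L and B are not d-separated given {S, W}.

6 paths connect L and B; each must be blocked for d-separation to hold:
  1. L ← H → B — H:fork[open] ⇒ active
  2. L ← H → S → B — H:fork[open]; S:chain[blocks] ⇒ blocked
  3. L ← H → S → W → B — H:fork[open]; S:chain[blocks]; W:chain[blocks] ⇒ blocked
  4. L → W → B — W:chain[blocks] ⇒ blocked
  5. L → W ← S ← H → B — W:collider[open]; S:chain[blocks]; H:fork[open] ⇒ blocked
  6. L → W ← S → B — W:collider[open]; S:fork[blocks] ⇒ blocked
Because an active path exists, L and B are not d-separated.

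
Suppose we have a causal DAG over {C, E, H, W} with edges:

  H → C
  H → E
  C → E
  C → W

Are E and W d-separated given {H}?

There are 2 undirected paths between E and W; checking each against the conditioning set {H}:
Path 1: E ← H → C → W
  H is a fork here and H is conditioned on, so the path is blocked at H.
Path 2: E ← C → W
  C is a fork and C is not conditioned on — no node blocks this path, so it is active.
Since the path E ← C → W is active, E and W are not d-separated given {H}.

No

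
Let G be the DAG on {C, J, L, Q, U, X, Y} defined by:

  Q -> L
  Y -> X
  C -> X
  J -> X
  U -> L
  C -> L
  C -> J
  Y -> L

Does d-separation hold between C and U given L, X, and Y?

We examine all 3 paths between C and U:
  1. C → L ← U — L:collider[open] ⇒ active
  2. C → X ← Y → L ← U — X:collider[open]; Y:fork[blocks]; L:collider[open] ⇒ blocked
  3. C → J → X ← Y → L ← U — J:chain[open]; X:collider[open]; Y:fork[blocks]; L:collider[open] ⇒ blocked
Because an active path exists, C and U are not d-separated.

No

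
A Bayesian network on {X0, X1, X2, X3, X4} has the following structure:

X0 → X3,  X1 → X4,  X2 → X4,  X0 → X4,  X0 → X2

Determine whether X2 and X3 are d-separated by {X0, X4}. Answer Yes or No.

Yes

We examine all 2 paths between X2 and X3:
  1. X2 → X4 ← X0 → X3 — X4:collider[open]; X0:fork[blocks] ⇒ blocked
  2. X2 ← X0 → X3 — X0:fork[blocks] ⇒ blocked
Since every path is blocked, d-separation holds.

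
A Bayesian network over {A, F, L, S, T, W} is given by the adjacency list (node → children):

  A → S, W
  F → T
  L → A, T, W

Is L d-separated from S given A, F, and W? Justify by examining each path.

Yes

There are 2 undirected paths between L and S; checking each against the conditioning set {A, F, W}:
Path 1: L → A → S
  A is a chain here and A is conditioned on, so the path is blocked at A.
Path 2: L → W ← A → S
  A is a fork here and A is conditioned on, so the path is blocked at A.
Since every path is blocked, d-separation holds.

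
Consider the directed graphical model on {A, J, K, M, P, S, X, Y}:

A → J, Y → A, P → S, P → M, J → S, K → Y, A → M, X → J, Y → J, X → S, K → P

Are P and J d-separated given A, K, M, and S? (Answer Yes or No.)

No

6 paths connect P and J; each must be blocked for d-separation to hold:
  1. P → S ← J — S:collider[open] ⇒ active
  2. P → S ← X → J — S:collider[open]; X:fork[open] ⇒ active
  3. P ← K → Y → A → J — K:fork[blocks]; Y:chain[open]; A:chain[blocks] ⇒ blocked
  4. P ← K → Y → J — K:fork[blocks]; Y:chain[open] ⇒ blocked
  5. P → M ← A ← Y → J — M:collider[open]; A:chain[blocks]; Y:fork[open] ⇒ blocked
  6. P → M ← A → J — M:collider[open]; A:fork[blocks] ⇒ blocked
Because an active path exists, P and J are not d-separated.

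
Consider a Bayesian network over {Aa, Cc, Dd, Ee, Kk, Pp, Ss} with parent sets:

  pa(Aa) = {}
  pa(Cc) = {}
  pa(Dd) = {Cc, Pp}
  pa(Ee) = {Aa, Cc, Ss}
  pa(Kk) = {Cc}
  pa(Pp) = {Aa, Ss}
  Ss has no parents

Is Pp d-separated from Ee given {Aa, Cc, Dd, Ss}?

Yes — Pp and Ee are d-separated given {Aa, Cc, Dd, Ss}.

Enumerating the 3 paths from Pp to Ee and testing each for blocking by {Aa, Cc, Dd, Ss}:
  1. Pp → Dd ← Cc → Ee — Dd:collider[open]; Cc:fork[blocks] ⇒ blocked
  2. Pp ← Ss → Ee — Ss:fork[blocks] ⇒ blocked
  3. Pp ← Aa → Ee — Aa:fork[blocks] ⇒ blocked
Every path is blocked, so Pp and Ee are d-separated given {Aa, Cc, Dd, Ss}.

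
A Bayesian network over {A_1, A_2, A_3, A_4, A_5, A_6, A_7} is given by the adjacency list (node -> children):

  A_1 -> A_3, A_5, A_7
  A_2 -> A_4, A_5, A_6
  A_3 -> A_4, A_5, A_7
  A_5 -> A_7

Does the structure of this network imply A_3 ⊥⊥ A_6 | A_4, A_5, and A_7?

No — A_3 and A_6 are not d-separated given {A_4, A_5, A_7}.

6 paths connect A_3 and A_6; each must be blocked for d-separation to hold:
Path 1: A_3 → A_7 ← A_5 ← A_2 → A_6
  A_5 is a chain here and A_5 is conditioned on, so the path is blocked at A_5.
Path 2: A_3 → A_7 ← A_1 → A_5 ← A_2 → A_6
  A_7 is a collider and A_7 is conditioned on, which opens it; A_1 is a fork and A_1 is not conditioned on; A_5 is a collider and A_5 is conditioned on, which opens it; A_2 is a fork and A_2 is not conditioned on — no node blocks this path, so it is active.
Path 3: A_3 → A_5 ← A_2 → A_6
  A_5 is a collider and A_5 is conditioned on, which opens it; A_2 is a fork and A_2 is not conditioned on — no node blocks this path, so it is active.
Path 4: A_3 → A_4 ← A_2 → A_6
  A_4 is a collider and A_4 is conditioned on, which opens it; A_2 is a fork and A_2 is not conditioned on — no node blocks this path, so it is active.
Path 5: A_3 ← A_1 → A_7 ← A_5 ← A_2 → A_6
  A_5 is a chain here and A_5 is conditioned on, so the path is blocked at A_5.
Path 6: A_3 ← A_1 → A_5 ← A_2 → A_6
  A_1 is a fork and A_1 is not conditioned on; A_5 is a collider and A_5 is conditioned on, which opens it; A_2 is a fork and A_2 is not conditioned on — no node blocks this path, so it is active.
Because an active path exists, A_3 and A_6 are not d-separated.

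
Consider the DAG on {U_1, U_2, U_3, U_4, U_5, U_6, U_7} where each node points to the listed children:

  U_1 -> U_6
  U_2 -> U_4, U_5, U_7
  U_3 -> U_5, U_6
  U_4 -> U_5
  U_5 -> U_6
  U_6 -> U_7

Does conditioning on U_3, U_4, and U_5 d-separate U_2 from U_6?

Yes

Enumerating the 5 paths from U_2 to U_6 and testing each for blocking by {U_3, U_4, U_5}:
  1. U_2 → U_7 ← U_6 — U_7:collider[blocks] ⇒ blocked
  2. U_2 → U_5 → U_6 — U_5:chain[blocks] ⇒ blocked
  3. U_2 → U_5 ← U_3 → U_6 — U_5:collider[open]; U_3:fork[blocks] ⇒ blocked
  4. U_2 → U_4 → U_5 → U_6 — U_4:chain[blocks]; U_5:chain[blocks] ⇒ blocked
  5. U_2 → U_4 → U_5 ← U_3 → U_6 — U_4:chain[blocks]; U_5:collider[open]; U_3:fork[blocks] ⇒ blocked
Every path is blocked, so U_2 and U_6 are d-separated given {U_3, U_4, U_5}.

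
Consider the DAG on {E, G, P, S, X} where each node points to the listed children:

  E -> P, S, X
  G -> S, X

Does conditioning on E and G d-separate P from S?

2 paths connect P and S; each must be blocked for d-separation to hold:
  1. P ← E → X ← G → S — E:fork[blocks]; X:collider[blocks]; G:fork[blocks] ⇒ blocked
  2. P ← E → S — E:fork[blocks] ⇒ blocked
Every path is blocked, so P and S are d-separated given {E, G}.

Yes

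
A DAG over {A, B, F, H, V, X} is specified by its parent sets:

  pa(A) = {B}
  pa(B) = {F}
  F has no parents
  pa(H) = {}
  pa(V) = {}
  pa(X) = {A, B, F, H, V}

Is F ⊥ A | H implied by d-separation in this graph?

No

Enumerating the 4 paths from F to A and testing each for blocking by {H}:
Path 1: F → X ← A
  X is a collider here and neither X nor any of its descendants is conditioned on, so the collider stays closed — the path is blocked at X.
Path 2: F → X ← B → A
  X is a collider here and neither X nor any of its descendants is conditioned on, so the collider stays closed — the path is blocked at X.
Path 3: F → B → A
  B is a chain and B is not conditioned on — no node blocks this path, so it is active.
Path 4: F → B → X ← A
  X is a collider here and neither X nor any of its descendants is conditioned on, so the collider stays closed — the path is blocked at X.
Because an active path exists, F and A are not d-separated.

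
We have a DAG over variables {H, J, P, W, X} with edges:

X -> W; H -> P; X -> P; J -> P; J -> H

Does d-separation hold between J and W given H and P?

There are 2 undirected paths between J and W; checking each against the conditioning set {H, P}:
Path 1: J → P ← X → W
  P is a collider and P is conditioned on, which opens it; X is a fork and X is not conditioned on — no node blocks this path, so it is active.
Path 2: J → H → P ← X → W
  H is a chain here and H is conditioned on, so the path is blocked at H.
Because an active path exists, J and W are not d-separated.

No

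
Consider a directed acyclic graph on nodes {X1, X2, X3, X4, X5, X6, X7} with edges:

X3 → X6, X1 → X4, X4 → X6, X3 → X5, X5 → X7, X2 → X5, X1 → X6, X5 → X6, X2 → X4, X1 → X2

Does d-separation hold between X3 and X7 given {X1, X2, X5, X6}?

We examine all 6 paths between X3 and X7:
Path 1: X3 → X5 → X7
  X5 is a chain here and X5 is conditioned on, so the path is blocked at X5.
Path 2: X3 → X6 ← X5 → X7
  X5 is a fork here and X5 is conditioned on, so the path is blocked at X5.
Path 3: X3 → X6 ← X4 ← X1 → X2 → X5 → X7
  X1 is a fork here and X1 is conditioned on, so the path is blocked at X1.
Path 4: X3 → X6 ← X4 ← X2 → X5 → X7
  X2 is a fork here and X2 is conditioned on, so the path is blocked at X2.
Path 5: X3 → X6 ← X1 → X4 ← X2 → X5 → X7
  X1 is a fork here and X1 is conditioned on, so the path is blocked at X1.
Path 6: X3 → X6 ← X1 → X2 → X5 → X7
  X1 is a fork here and X1 is conditioned on, so the path is blocked at X1.
Since every path is blocked, d-separation holds.

Yes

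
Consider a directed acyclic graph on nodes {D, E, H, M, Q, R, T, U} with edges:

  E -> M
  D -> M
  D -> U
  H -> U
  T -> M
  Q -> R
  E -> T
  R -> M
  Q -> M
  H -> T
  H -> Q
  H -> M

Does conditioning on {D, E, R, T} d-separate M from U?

No — M and U are not d-separated given {D, E, R, T}.

6 paths connect M and U; each must be blocked for d-separation to hold:
Path 1: M ← D → U
  D is a fork here and D is conditioned on, so the path is blocked at D.
Path 2: M ← H → U
  H is a fork and H is not conditioned on — no node blocks this path, so it is active.
Path 3: M ← E → T ← H → U
  E is a fork here and E is conditioned on, so the path is blocked at E.
Path 4: M ← R ← Q ← H → U
  R is a chain here and R is conditioned on, so the path is blocked at R.
Path 5: M ← Q ← H → U
  Q is a chain and Q is not conditioned on; H is a fork and H is not conditioned on — no node blocks this path, so it is active.
Path 6: M ← T ← H → U
  T is a chain here and T is conditioned on, so the path is blocked at T.
Since the path M ← H → U is active, M and U are not d-separated given {D, E, R, T}.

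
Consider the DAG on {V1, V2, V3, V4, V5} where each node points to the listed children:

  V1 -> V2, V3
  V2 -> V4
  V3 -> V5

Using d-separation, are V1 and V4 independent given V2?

Yes

Only one path connects V1 and V4:
  1. V1 → V2 → V4 — V2:chain[blocks] ⇒ blocked
Every path is blocked, so V1 and V4 are d-separated given {V2}.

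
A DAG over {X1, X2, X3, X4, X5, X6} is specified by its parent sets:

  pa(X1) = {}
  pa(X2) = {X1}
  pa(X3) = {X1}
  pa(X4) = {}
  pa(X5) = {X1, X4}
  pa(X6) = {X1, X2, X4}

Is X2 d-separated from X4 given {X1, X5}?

Yes

Enumerating the 4 paths from X2 to X4 and testing each for blocking by {X1, X5}:
  1. X2 ← X1 → X5 ← X4 — X1:fork[blocks]; X5:collider[open] ⇒ blocked
  2. X2 ← X1 → X6 ← X4 — X1:fork[blocks]; X6:collider[blocks] ⇒ blocked
  3. X2 → X6 ← X1 → X5 ← X4 — X6:collider[blocks]; X1:fork[blocks]; X5:collider[open] ⇒ blocked
  4. X2 → X6 ← X4 — X6:collider[blocks] ⇒ blocked
Since every path is blocked, d-separation holds.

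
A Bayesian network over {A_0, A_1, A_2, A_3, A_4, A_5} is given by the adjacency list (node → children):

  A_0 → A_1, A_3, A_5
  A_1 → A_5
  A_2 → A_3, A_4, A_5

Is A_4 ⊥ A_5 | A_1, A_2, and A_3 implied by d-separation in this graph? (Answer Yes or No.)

Yes — A_4 and A_5 are d-separated given {A_1, A_2, A_3}.

There are 3 undirected paths between A_4 and A_5; checking each against the conditioning set {A_1, A_2, A_3}:
  1. A_4 ← A_2 → A_5 — A_2:fork[blocks] ⇒ blocked
  2. A_4 ← A_2 → A_3 ← A_0 → A_1 → A_5 — A_2:fork[blocks]; A_3:collider[open]; A_0:fork[open]; A_1:chain[blocks] ⇒ blocked
  3. A_4 ← A_2 → A_3 ← A_0 → A_5 — A_2:fork[blocks]; A_3:collider[open]; A_0:fork[open] ⇒ blocked
All paths are blocked; A_4 ⊥ A_5 | {A_1, A_2, A_3} holds.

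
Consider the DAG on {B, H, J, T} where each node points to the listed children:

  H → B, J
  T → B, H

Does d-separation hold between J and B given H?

Yes — J and B are d-separated given {H}.

There are 2 undirected paths between J and B; checking each against the conditioning set {H}:
  1. J ← H ← T → B — H:chain[blocks]; T:fork[open] ⇒ blocked
  2. J ← H → B — H:fork[blocks] ⇒ blocked
All paths are blocked; J ⊥ B | {H} holds.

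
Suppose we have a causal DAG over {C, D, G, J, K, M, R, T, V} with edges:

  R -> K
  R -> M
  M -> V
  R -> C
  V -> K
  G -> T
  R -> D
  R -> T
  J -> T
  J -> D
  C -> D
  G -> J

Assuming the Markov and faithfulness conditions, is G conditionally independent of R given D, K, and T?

We examine all 6 paths between G and R:
Path 1: G → T ← J → D ← R
  T is a collider and T is conditioned on, which opens it; J is a fork and J is not conditioned on; D is a collider and D is conditioned on, which opens it — no node blocks this path, so it is active.
Path 2: G → T ← J → D ← C ← R
  T is a collider and T is conditioned on, which opens it; J is a fork and J is not conditioned on; D is a collider and D is conditioned on, which opens it; C is a chain and C is not conditioned on — no node blocks this path, so it is active.
Path 3: G → T ← R
  T is a collider and T is conditioned on, which opens it — no node blocks this path, so it is active.
Path 4: G → J → T ← R
  J is a chain and J is not conditioned on; T is a collider and T is conditioned on, which opens it — no node blocks this path, so it is active.
Path 5: G → J → D ← R
  J is a chain and J is not conditioned on; D is a collider and D is conditioned on, which opens it — no node blocks this path, so it is active.
Path 6: G → J → D ← C ← R
  J is a chain and J is not conditioned on; D is a collider and D is conditioned on, which opens it; C is a chain and C is not conditioned on — no node blocks this path, so it is active.
At least one path is unblocked, so d-separation fails.

No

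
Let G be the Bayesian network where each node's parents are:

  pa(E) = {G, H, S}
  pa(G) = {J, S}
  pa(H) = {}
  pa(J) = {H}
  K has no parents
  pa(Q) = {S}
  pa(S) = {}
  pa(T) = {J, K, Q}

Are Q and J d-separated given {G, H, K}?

We examine all 5 paths between Q and J:
Path 1: Q → T ← J
  T is a collider here and neither T nor any of its descendants is conditioned on, so the collider stays closed — the path is blocked at T.
Path 2: Q ← S → E ← G ← J
  E is a collider here and neither E nor any of its descendants is conditioned on, so the collider stays closed — the path is blocked at E.
Path 3: Q ← S → E ← H → J
  E is a collider here and neither E nor any of its descendants is conditioned on, so the collider stays closed — the path is blocked at E.
Path 4: Q ← S → G → E ← H → J
  G is a chain here and G is conditioned on, so the path is blocked at G.
Path 5: Q ← S → G ← J
  S is a fork and S is not conditioned on; G is a collider and G is conditioned on, which opens it — no node blocks this path, so it is active.
Since the path Q ← S → G ← J is active, Q and J are not d-separated given {G, H, K}.

No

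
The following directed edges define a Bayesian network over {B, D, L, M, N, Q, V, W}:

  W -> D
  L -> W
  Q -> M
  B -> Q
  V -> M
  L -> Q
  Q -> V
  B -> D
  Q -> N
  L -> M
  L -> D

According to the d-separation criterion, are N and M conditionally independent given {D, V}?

5 paths connect N and M; each must be blocked for d-separation to hold:
Path 1: N ← Q ← L → M
  Q is a chain and Q is not conditioned on; L is a fork and L is not conditioned on — no node blocks this path, so it is active.
Path 2: N ← Q ← B → D ← L → M
  Q is a chain and Q is not conditioned on; B is a fork and B is not conditioned on; D is a collider and D is conditioned on, which opens it; L is a fork and L is not conditioned on — no node blocks this path, so it is active.
Path 3: N ← Q ← B → D ← W ← L → M
  Q is a chain and Q is not conditioned on; B is a fork and B is not conditioned on; D is a collider and D is conditioned on, which opens it; W is a chain and W is not conditioned on; L is a fork and L is not conditioned on — no node blocks this path, so it is active.
Path 4: N ← Q → V → M
  V is a chain here and V is conditioned on, so the path is blocked at V.
Path 5: N ← Q → M
  Q is a fork and Q is not conditioned on — no node blocks this path, so it is active.
Because an active path exists, N and M are not d-separated.

No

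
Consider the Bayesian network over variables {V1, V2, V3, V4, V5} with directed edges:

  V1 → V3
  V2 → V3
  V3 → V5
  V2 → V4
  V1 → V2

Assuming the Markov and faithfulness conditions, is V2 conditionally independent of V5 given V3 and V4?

There are 2 undirected paths between V2 and V5; checking each against the conditioning set {V3, V4}:
Path 1: V2 → V3 → V5
  V3 is a chain here and V3 is conditioned on, so the path is blocked at V3.
Path 2: V2 ← V1 → V3 → V5
  V3 is a chain here and V3 is conditioned on, so the path is blocked at V3.
All paths are blocked; V2 ⊥ V5 | {V3, V4} holds.

Yes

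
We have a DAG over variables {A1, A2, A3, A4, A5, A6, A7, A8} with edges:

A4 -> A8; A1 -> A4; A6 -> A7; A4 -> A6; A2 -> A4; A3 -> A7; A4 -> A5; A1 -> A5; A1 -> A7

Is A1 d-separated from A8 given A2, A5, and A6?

No

We examine all 3 paths between A1 and A8:
  1. A1 → A4 → A8 — A4:chain[open] ⇒ active
  2. A1 → A7 ← A6 ← A4 → A8 — A7:collider[blocks]; A6:chain[blocks]; A4:fork[open] ⇒ blocked
  3. A1 → A5 ← A4 → A8 — A5:collider[open]; A4:fork[open] ⇒ active
Because an active path exists, A1 and A8 are not d-separated.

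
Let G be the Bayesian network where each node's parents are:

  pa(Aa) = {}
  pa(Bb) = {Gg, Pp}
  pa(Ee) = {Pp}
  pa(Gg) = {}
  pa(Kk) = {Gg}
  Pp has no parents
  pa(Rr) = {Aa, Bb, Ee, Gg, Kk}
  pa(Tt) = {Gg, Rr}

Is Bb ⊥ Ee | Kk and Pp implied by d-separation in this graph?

We examine all 5 paths between Bb and Ee:
  1. Bb ← Pp → Ee — Pp:fork[blocks] ⇒ blocked
  2. Bb → Rr ← Ee — Rr:collider[blocks] ⇒ blocked
  3. Bb ← Gg → Kk → Rr ← Ee — Gg:fork[open]; Kk:chain[blocks]; Rr:collider[blocks] ⇒ blocked
  4. Bb ← Gg → Rr ← Ee — Gg:fork[open]; Rr:collider[blocks] ⇒ blocked
  5. Bb ← Gg → Tt ← Rr ← Ee — Gg:fork[open]; Tt:collider[blocks]; Rr:chain[open] ⇒ blocked
Since every path is blocked, d-separation holds.

Yes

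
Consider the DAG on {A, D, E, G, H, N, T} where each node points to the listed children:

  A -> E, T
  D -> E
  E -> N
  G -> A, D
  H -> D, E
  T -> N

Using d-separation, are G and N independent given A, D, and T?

No — G and N are not d-separated given {A, D, T}.

There are 6 undirected paths between G and N; checking each against the conditioning set {A, D, T}:
Path 1: G → D ← H → E → N
  D is a collider and D is conditioned on, which opens it; H is a fork and H is not conditioned on; E is a chain and E is not conditioned on — no node blocks this path, so it is active.
Path 2: G → D ← H → E ← A → T → N
  E is a collider here and neither E nor any of its descendants is conditioned on, so the collider stays closed — the path is blocked at E.
Path 3: G → D → E → N
  D is a chain here and D is conditioned on, so the path is blocked at D.
Path 4: G → D → E ← A → T → N
  D is a chain here and D is conditioned on, so the path is blocked at D.
Path 5: G → A → T → N
  A is a chain here and A is conditioned on, so the path is blocked at A.
Path 6: G → A → E → N
  A is a chain here and A is conditioned on, so the path is blocked at A.
Because an active path exists, G and N are not d-separated.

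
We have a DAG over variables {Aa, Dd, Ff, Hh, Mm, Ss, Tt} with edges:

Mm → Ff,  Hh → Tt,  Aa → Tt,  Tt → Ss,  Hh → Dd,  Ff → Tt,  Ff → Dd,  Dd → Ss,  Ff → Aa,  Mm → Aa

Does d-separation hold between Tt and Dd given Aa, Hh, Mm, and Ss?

5 paths connect Tt and Dd; each must be blocked for d-separation to hold:
Path 1: Tt ← Hh → Dd
  Hh is a fork here and Hh is conditioned on, so the path is blocked at Hh.
Path 2: Tt → Ss ← Dd
  Ss is a collider and Ss is conditioned on, which opens it — no node blocks this path, so it is active.
Path 3: Tt ← Aa ← Mm → Ff → Dd
  Aa is a chain here and Aa is conditioned on, so the path is blocked at Aa.
Path 4: Tt ← Aa ← Ff → Dd
  Aa is a chain here and Aa is conditioned on, so the path is blocked at Aa.
Path 5: Tt ← Ff → Dd
  Ff is a fork and Ff is not conditioned on — no node blocks this path, so it is active.
Because an active path exists, Tt and Dd are not d-separated.

No — Tt and Dd are not d-separated given {Aa, Hh, Mm, Ss}.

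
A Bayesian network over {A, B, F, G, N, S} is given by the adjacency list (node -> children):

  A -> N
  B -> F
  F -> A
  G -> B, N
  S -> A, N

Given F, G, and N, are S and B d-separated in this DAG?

We examine all 4 paths between S and B:
Path 1: S → A ← F ← B
  F is a chain here and F is conditioned on, so the path is blocked at F.
Path 2: S → A → N ← G → B
  G is a fork here and G is conditioned on, so the path is blocked at G.
Path 3: S → N ← A ← F ← B
  F is a chain here and F is conditioned on, so the path is blocked at F.
Path 4: S → N ← G → B
  G is a fork here and G is conditioned on, so the path is blocked at G.
All paths are blocked; S ⊥ B | {F, G, N} holds.

Yes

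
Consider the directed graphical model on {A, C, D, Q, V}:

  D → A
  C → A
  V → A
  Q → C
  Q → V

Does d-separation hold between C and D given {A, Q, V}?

No

There are 2 undirected paths between C and D; checking each against the conditioning set {A, Q, V}:
Path 1: C → A ← D
  A is a collider and A is conditioned on, which opens it — no node blocks this path, so it is active.
Path 2: C ← Q → V → A ← D
  Q is a fork here and Q is conditioned on, so the path is blocked at Q.
Because an active path exists, C and D are not d-separated.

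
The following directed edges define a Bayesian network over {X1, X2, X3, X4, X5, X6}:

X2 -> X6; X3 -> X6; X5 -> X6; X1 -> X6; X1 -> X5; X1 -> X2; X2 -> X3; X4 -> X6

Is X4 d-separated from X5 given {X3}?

Yes

4 paths connect X4 and X5; each must be blocked for d-separation to hold:
  1. X4 → X6 ← X3 ← X2 ← X1 → X5 — X6:collider[blocks]; X3:chain[blocks]; X2:chain[open]; X1:fork[open] ⇒ blocked
  2. X4 → X6 ← X1 → X5 — X6:collider[blocks]; X1:fork[open] ⇒ blocked
  3. X4 → X6 ← X5 — X6:collider[blocks] ⇒ blocked
  4. X4 → X6 ← X2 ← X1 → X5 — X6:collider[blocks]; X2:chain[open]; X1:fork[open] ⇒ blocked
Every path is blocked, so X4 and X5 are d-separated given {X3}.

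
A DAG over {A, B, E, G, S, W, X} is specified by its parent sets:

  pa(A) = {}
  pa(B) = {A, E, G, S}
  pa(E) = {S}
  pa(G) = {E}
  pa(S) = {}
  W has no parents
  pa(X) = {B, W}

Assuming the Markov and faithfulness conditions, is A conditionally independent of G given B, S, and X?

No — A and G are not d-separated given {B, S, X}.

We examine all 3 paths between A and G:
Path 1: A → B ← G
  B is a collider and B is conditioned on, which opens it — no node blocks this path, so it is active.
Path 2: A → B ← E → G
  B is a collider and B is conditioned on, which opens it; E is a fork and E is not conditioned on — no node blocks this path, so it is active.
Path 3: A → B ← S → E → G
  S is a fork here and S is conditioned on, so the path is blocked at S.
At least one path is unblocked, so d-separation fails.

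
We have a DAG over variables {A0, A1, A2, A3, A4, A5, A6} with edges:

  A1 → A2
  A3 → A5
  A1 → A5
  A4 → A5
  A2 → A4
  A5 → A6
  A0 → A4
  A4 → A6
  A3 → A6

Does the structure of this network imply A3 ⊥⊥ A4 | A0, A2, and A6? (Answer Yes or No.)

No — A3 and A4 are not d-separated given {A0, A2, A6}.

We examine all 6 paths between A3 and A4:
Path 1: A3 → A5 ← A1 → A2 → A4
  A2 is a chain here and A2 is conditioned on, so the path is blocked at A2.
Path 2: A3 → A5 ← A4
  A5 is a collider and its descendant A6 is conditioned on, which opens it — no node blocks this path, so it is active.
Path 3: A3 → A5 → A6 ← A4
  A5 is a chain and A5 is not conditioned on; A6 is a collider and A6 is conditioned on, which opens it — no node blocks this path, so it is active.
Path 4: A3 → A6 ← A5 ← A1 → A2 → A4
  A2 is a chain here and A2 is conditioned on, so the path is blocked at A2.
Path 5: A3 → A6 ← A5 ← A4
  A6 is a collider and A6 is conditioned on, which opens it; A5 is a chain and A5 is not conditioned on — no node blocks this path, so it is active.
Path 6: A3 → A6 ← A4
  A6 is a collider and A6 is conditioned on, which opens it — no node blocks this path, so it is active.
Because an active path exists, A3 and A4 are not d-separated.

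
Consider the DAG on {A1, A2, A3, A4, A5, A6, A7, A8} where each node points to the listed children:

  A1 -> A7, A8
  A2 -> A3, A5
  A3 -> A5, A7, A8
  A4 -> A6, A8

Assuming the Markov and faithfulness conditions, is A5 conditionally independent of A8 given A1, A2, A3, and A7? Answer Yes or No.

Yes — A5 and A8 are d-separated given {A1, A2, A3, A7}.

There are 4 undirected paths between A5 and A8; checking each against the conditioning set {A1, A2, A3, A7}:
Path 1: A5 ← A3 → A7 ← A1 → A8
  A3 is a fork here and A3 is conditioned on, so the path is blocked at A3.
Path 2: A5 ← A3 → A8
  A3 is a fork here and A3 is conditioned on, so the path is blocked at A3.
Path 3: A5 ← A2 → A3 → A7 ← A1 → A8
  A2 is a fork here and A2 is conditioned on, so the path is blocked at A2.
Path 4: A5 ← A2 → A3 → A8
  A2 is a fork here and A2 is conditioned on, so the path is blocked at A2.
Every path is blocked, so A5 and A8 are d-separated given {A1, A2, A3, A7}.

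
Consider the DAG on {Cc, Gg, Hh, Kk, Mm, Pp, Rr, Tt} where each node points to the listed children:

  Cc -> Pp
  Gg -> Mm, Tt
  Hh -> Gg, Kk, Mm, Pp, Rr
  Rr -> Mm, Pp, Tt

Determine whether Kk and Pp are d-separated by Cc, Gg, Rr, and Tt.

No — Kk and Pp are not d-separated given {Cc, Gg, Rr, Tt}.

Enumerating the 6 paths from Kk to Pp and testing each for blocking by {Cc, Gg, Rr, Tt}:
Path 1: Kk ← Hh → Pp
  Hh is a fork and Hh is not conditioned on — no node blocks this path, so it is active.
Path 2: Kk ← Hh → Gg → Mm ← Rr → Pp
  Gg is a chain here and Gg is conditioned on, so the path is blocked at Gg.
Path 3: Kk ← Hh → Gg → Tt ← Rr → Pp
  Gg is a chain here and Gg is conditioned on, so the path is blocked at Gg.
Path 4: Kk ← Hh → Mm ← Gg → Tt ← Rr → Pp
  Mm is a collider here and neither Mm nor any of its descendants is conditioned on, so the collider stays closed — the path is blocked at Mm.
Path 5: Kk ← Hh → Mm ← Rr → Pp
  Mm is a collider here and neither Mm nor any of its descendants is conditioned on, so the collider stays closed — the path is blocked at Mm.
Path 6: Kk ← Hh → Rr → Pp
  Rr is a chain here and Rr is conditioned on, so the path is blocked at Rr.
Since the path Kk ← Hh → Pp is active, Kk and Pp are not d-separated given {Cc, Gg, Rr, Tt}.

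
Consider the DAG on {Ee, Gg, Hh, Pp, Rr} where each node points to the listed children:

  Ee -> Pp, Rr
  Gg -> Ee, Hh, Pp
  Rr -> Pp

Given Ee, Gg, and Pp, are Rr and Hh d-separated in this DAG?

4 paths connect Rr and Hh; each must be blocked for d-separation to hold:
  1. Rr ← Ee → Pp ← Gg → Hh — Ee:fork[blocks]; Pp:collider[open]; Gg:fork[blocks] ⇒ blocked
  2. Rr ← Ee ← Gg → Hh — Ee:chain[blocks]; Gg:fork[blocks] ⇒ blocked
  3. Rr → Pp ← Ee ← Gg → Hh — Pp:collider[open]; Ee:chain[blocks]; Gg:fork[blocks] ⇒ blocked
  4. Rr → Pp ← Gg → Hh — Pp:collider[open]; Gg:fork[blocks] ⇒ blocked
All paths are blocked; Rr ⊥ Hh | {Ee, Gg, Pp} holds.

Yes — Rr and Hh are d-separated given {Ee, Gg, Pp}.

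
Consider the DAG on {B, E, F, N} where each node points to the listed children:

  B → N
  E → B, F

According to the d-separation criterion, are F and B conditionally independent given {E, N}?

Yes

The only undirected path from F to B is:
Path 1: F ← E → B
  E is a fork here and E is conditioned on, so the path is blocked at E.
Every path is blocked, so F and B are d-separated given {E, N}.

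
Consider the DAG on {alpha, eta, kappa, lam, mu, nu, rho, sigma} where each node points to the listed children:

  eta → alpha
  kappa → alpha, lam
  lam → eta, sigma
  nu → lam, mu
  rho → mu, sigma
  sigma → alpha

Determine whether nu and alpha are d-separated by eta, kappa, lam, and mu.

We examine all 6 paths between nu and alpha:
Path 1: nu → lam ← kappa → alpha
  kappa is a fork here and kappa is conditioned on, so the path is blocked at kappa.
Path 2: nu → lam → sigma → alpha
  lam is a chain here and lam is conditioned on, so the path is blocked at lam.
Path 3: nu → lam → eta → alpha
  lam is a chain here and lam is conditioned on, so the path is blocked at lam.
Path 4: nu → mu ← rho → sigma ← lam ← kappa → alpha
  sigma is a collider here and neither sigma nor any of its descendants is conditioned on, so the collider stays closed — the path is blocked at sigma.
Path 5: nu → mu ← rho → sigma ← lam → eta → alpha
  sigma is a collider here and neither sigma nor any of its descendants is conditioned on, so the collider stays closed — the path is blocked at sigma.
Path 6: nu → mu ← rho → sigma → alpha
  mu is a collider and mu is conditioned on, which opens it; rho is a fork and rho is not conditioned on; sigma is a chain and sigma is not conditioned on — no node blocks this path, so it is active.
Because an active path exists, nu and alpha are not d-separated.

No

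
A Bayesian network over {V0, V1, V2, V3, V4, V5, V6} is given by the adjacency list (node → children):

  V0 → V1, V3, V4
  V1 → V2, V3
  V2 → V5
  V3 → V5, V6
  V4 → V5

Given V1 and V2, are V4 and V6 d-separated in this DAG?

No

There are 6 undirected paths between V4 and V6; checking each against the conditioning set {V1, V2}:
Path 1: V4 ← V0 → V3 → V6
  V0 is a fork and V0 is not conditioned on; V3 is a chain and V3 is not conditioned on — no node blocks this path, so it is active.
Path 2: V4 ← V0 → V1 → V3 → V6
  V1 is a chain here and V1 is conditioned on, so the path is blocked at V1.
Path 3: V4 ← V0 → V1 → V2 → V5 ← V3 → V6
  V1 is a chain here and V1 is conditioned on, so the path is blocked at V1.
Path 4: V4 → V5 ← V3 → V6
  V5 is a collider here and neither V5 nor any of its descendants is conditioned on, so the collider stays closed — the path is blocked at V5.
Path 5: V4 → V5 ← V2 ← V1 → V3 → V6
  V5 is a collider here and neither V5 nor any of its descendants is conditioned on, so the collider stays closed — the path is blocked at V5.
Path 6: V4 → V5 ← V2 ← V1 ← V0 → V3 → V6
  V5 is a collider here and neither V5 nor any of its descendants is conditioned on, so the collider stays closed — the path is blocked at V5.
Since the path V4 ← V0 → V3 → V6 is active, V4 and V6 are not d-separated given {V1, V2}.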